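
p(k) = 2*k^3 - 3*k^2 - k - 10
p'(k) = 6*k^2 - 6*k - 1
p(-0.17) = -9.93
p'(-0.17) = 0.19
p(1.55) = -11.31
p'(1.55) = 4.12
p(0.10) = -10.13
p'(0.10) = -1.54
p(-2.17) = -42.39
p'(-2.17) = 40.27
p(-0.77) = -11.92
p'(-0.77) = 7.18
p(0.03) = -10.03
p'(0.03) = -1.17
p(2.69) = 4.53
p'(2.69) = 26.28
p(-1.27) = -17.67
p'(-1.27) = 16.30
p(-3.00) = -88.00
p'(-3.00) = 71.00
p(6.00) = 308.00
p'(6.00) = 179.00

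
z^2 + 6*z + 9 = (z + 3)^2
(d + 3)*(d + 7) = d^2 + 10*d + 21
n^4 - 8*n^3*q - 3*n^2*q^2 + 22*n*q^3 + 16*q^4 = (n - 8*q)*(n - 2*q)*(n + q)^2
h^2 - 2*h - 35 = (h - 7)*(h + 5)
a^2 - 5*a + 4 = (a - 4)*(a - 1)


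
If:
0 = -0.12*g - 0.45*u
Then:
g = -3.75*u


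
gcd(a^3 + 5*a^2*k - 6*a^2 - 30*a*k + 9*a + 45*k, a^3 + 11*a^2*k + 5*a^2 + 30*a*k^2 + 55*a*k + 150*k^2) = a + 5*k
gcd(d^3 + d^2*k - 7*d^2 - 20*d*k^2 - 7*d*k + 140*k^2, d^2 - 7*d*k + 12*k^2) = d - 4*k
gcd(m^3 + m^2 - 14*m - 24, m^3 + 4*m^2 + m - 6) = m^2 + 5*m + 6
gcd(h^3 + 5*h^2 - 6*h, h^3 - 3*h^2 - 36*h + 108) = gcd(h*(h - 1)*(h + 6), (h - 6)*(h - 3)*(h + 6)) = h + 6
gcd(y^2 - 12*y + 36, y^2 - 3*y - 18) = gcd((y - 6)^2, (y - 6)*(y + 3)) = y - 6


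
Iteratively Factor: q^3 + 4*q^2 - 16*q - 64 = (q - 4)*(q^2 + 8*q + 16) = (q - 4)*(q + 4)*(q + 4)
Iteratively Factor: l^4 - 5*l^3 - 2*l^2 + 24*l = (l - 3)*(l^3 - 2*l^2 - 8*l) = (l - 3)*(l + 2)*(l^2 - 4*l) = (l - 4)*(l - 3)*(l + 2)*(l)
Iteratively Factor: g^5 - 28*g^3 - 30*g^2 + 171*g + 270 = (g + 3)*(g^4 - 3*g^3 - 19*g^2 + 27*g + 90) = (g + 3)^2*(g^3 - 6*g^2 - g + 30) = (g - 5)*(g + 3)^2*(g^2 - g - 6) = (g - 5)*(g - 3)*(g + 3)^2*(g + 2)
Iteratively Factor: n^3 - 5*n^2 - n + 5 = (n + 1)*(n^2 - 6*n + 5) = (n - 5)*(n + 1)*(n - 1)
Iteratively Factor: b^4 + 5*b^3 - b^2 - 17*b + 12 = (b + 3)*(b^3 + 2*b^2 - 7*b + 4) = (b - 1)*(b + 3)*(b^2 + 3*b - 4) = (b - 1)^2*(b + 3)*(b + 4)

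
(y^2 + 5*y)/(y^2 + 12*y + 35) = y/(y + 7)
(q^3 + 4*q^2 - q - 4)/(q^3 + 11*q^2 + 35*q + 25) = (q^2 + 3*q - 4)/(q^2 + 10*q + 25)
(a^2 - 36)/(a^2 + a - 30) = (a - 6)/(a - 5)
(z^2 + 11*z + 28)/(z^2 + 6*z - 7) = (z + 4)/(z - 1)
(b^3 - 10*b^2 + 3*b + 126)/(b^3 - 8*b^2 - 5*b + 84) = (b - 6)/(b - 4)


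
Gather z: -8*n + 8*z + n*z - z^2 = -8*n - z^2 + z*(n + 8)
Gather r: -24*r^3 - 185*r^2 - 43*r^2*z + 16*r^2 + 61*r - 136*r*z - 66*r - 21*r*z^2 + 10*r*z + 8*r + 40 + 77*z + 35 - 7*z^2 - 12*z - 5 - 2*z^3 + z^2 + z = -24*r^3 + r^2*(-43*z - 169) + r*(-21*z^2 - 126*z + 3) - 2*z^3 - 6*z^2 + 66*z + 70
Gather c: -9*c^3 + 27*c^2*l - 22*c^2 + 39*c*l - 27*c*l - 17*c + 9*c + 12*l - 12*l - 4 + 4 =-9*c^3 + c^2*(27*l - 22) + c*(12*l - 8)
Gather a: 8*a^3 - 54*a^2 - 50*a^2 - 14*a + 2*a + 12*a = 8*a^3 - 104*a^2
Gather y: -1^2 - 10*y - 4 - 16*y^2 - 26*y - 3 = -16*y^2 - 36*y - 8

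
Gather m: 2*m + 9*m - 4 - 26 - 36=11*m - 66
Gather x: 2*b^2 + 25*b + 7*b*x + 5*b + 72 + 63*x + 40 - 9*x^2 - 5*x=2*b^2 + 30*b - 9*x^2 + x*(7*b + 58) + 112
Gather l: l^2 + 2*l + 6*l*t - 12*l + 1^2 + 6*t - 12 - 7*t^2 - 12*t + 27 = l^2 + l*(6*t - 10) - 7*t^2 - 6*t + 16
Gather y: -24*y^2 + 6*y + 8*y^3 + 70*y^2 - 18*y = 8*y^3 + 46*y^2 - 12*y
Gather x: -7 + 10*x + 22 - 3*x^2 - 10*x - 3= 12 - 3*x^2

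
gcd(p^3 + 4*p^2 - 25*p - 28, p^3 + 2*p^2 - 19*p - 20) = p^2 - 3*p - 4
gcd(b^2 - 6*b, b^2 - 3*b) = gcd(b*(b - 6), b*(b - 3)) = b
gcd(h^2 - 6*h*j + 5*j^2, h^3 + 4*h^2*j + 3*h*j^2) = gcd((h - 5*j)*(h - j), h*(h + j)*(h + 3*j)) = 1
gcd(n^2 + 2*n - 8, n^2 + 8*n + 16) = n + 4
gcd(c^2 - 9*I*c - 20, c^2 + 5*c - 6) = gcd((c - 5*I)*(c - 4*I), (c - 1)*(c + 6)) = 1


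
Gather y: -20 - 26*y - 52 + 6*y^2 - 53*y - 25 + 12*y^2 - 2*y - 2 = 18*y^2 - 81*y - 99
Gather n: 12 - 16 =-4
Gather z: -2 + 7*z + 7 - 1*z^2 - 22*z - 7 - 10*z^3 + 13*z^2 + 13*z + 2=-10*z^3 + 12*z^2 - 2*z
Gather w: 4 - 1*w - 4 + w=0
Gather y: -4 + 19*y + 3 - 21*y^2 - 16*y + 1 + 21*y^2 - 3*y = 0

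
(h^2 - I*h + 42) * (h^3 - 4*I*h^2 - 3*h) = h^5 - 5*I*h^4 + 35*h^3 - 165*I*h^2 - 126*h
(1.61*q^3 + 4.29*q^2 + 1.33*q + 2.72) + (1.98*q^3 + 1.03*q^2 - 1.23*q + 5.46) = 3.59*q^3 + 5.32*q^2 + 0.1*q + 8.18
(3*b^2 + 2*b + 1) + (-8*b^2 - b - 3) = -5*b^2 + b - 2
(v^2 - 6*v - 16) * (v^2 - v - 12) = v^4 - 7*v^3 - 22*v^2 + 88*v + 192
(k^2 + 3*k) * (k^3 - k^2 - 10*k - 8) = k^5 + 2*k^4 - 13*k^3 - 38*k^2 - 24*k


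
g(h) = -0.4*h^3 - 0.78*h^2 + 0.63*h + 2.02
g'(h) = -1.2*h^2 - 1.56*h + 0.63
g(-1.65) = 0.65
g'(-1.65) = -0.06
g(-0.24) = 1.83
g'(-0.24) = 0.94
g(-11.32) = 475.17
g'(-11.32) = -135.48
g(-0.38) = 1.69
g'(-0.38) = 1.05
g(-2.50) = 1.82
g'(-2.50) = -2.97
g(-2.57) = 2.04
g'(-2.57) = -3.29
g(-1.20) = 0.83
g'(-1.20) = 0.77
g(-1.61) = 0.65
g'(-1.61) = 0.03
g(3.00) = -13.91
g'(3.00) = -14.85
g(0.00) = 2.02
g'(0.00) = 0.63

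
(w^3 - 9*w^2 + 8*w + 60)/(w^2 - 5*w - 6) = (w^2 - 3*w - 10)/(w + 1)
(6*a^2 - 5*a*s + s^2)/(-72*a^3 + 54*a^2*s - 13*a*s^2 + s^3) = (-2*a + s)/(24*a^2 - 10*a*s + s^2)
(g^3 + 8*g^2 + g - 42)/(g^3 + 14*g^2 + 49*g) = (g^2 + g - 6)/(g*(g + 7))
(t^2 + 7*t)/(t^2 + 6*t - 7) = t/(t - 1)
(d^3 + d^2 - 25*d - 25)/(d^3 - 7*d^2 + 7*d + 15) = (d + 5)/(d - 3)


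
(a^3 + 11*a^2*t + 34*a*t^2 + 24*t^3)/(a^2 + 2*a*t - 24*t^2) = (-a^2 - 5*a*t - 4*t^2)/(-a + 4*t)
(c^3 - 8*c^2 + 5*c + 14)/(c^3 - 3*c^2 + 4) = (c - 7)/(c - 2)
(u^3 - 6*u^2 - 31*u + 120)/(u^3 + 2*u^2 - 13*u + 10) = (u^2 - 11*u + 24)/(u^2 - 3*u + 2)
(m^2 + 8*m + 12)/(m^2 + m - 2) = (m + 6)/(m - 1)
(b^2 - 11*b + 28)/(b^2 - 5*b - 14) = (b - 4)/(b + 2)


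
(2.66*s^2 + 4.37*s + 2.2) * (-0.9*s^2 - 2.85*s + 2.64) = -2.394*s^4 - 11.514*s^3 - 7.4121*s^2 + 5.2668*s + 5.808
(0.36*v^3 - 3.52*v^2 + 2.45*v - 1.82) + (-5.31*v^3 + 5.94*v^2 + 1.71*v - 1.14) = -4.95*v^3 + 2.42*v^2 + 4.16*v - 2.96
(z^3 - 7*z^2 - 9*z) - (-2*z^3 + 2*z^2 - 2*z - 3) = 3*z^3 - 9*z^2 - 7*z + 3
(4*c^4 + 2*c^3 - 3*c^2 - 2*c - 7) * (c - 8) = 4*c^5 - 30*c^4 - 19*c^3 + 22*c^2 + 9*c + 56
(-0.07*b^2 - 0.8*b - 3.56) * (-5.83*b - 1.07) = 0.4081*b^3 + 4.7389*b^2 + 21.6108*b + 3.8092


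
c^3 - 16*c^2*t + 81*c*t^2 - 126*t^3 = (c - 7*t)*(c - 6*t)*(c - 3*t)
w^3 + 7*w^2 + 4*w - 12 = (w - 1)*(w + 2)*(w + 6)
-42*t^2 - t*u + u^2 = (-7*t + u)*(6*t + u)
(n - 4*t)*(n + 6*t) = n^2 + 2*n*t - 24*t^2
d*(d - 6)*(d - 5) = d^3 - 11*d^2 + 30*d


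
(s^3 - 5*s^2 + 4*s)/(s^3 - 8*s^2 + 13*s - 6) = s*(s - 4)/(s^2 - 7*s + 6)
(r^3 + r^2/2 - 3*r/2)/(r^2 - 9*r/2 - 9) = r*(r - 1)/(r - 6)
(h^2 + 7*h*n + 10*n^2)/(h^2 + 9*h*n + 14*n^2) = (h + 5*n)/(h + 7*n)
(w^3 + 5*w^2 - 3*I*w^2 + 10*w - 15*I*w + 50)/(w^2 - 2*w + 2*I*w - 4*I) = (w^2 + 5*w*(1 - I) - 25*I)/(w - 2)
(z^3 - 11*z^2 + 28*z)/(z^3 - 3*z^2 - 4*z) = (z - 7)/(z + 1)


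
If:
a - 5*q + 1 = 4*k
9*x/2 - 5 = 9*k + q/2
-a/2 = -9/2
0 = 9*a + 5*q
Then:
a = 9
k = 91/4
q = -81/5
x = 4033/90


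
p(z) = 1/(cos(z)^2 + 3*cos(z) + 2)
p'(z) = (2*sin(z)*cos(z) + 3*sin(z))/(cos(z)^2 + 3*cos(z) + 2)^2 = (2*cos(z) + 3)*sin(z)/(cos(z)^2 + 3*cos(z) + 2)^2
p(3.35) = 45.24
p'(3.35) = -441.70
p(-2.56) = 5.22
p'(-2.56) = -19.92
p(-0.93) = 0.24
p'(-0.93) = -0.20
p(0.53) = 0.19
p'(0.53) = 0.08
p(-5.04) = 0.33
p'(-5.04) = 0.37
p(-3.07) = 389.37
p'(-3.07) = -10900.63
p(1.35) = 0.37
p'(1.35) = 0.46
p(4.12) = 1.57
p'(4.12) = -3.85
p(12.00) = 0.19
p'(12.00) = -0.09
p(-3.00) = 98.93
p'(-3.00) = -1408.95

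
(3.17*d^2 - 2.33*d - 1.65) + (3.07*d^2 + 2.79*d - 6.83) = 6.24*d^2 + 0.46*d - 8.48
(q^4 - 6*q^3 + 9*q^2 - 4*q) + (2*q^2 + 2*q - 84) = q^4 - 6*q^3 + 11*q^2 - 2*q - 84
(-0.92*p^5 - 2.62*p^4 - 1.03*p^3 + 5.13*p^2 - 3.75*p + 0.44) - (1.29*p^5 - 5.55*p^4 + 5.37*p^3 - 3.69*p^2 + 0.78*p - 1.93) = -2.21*p^5 + 2.93*p^4 - 6.4*p^3 + 8.82*p^2 - 4.53*p + 2.37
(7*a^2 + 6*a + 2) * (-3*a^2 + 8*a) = -21*a^4 + 38*a^3 + 42*a^2 + 16*a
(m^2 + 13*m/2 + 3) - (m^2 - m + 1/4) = 15*m/2 + 11/4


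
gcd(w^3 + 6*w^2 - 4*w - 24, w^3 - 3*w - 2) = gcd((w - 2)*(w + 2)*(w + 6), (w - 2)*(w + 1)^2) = w - 2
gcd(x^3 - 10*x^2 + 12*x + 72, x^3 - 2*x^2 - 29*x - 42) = x + 2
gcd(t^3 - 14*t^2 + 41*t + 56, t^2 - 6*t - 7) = t^2 - 6*t - 7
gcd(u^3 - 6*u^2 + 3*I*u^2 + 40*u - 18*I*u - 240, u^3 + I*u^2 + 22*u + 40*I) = u - 5*I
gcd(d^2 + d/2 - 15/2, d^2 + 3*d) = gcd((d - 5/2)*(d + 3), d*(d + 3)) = d + 3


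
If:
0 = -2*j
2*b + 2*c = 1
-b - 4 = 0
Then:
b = -4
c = 9/2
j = 0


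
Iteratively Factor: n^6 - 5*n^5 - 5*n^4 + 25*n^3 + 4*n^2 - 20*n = (n - 5)*(n^5 - 5*n^3 + 4*n) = (n - 5)*(n - 1)*(n^4 + n^3 - 4*n^2 - 4*n) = n*(n - 5)*(n - 1)*(n^3 + n^2 - 4*n - 4) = n*(n - 5)*(n - 1)*(n + 2)*(n^2 - n - 2) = n*(n - 5)*(n - 1)*(n + 1)*(n + 2)*(n - 2)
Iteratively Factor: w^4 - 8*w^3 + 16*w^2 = (w - 4)*(w^3 - 4*w^2) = w*(w - 4)*(w^2 - 4*w) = w^2*(w - 4)*(w - 4)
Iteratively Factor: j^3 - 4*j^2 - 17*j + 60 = (j - 3)*(j^2 - j - 20) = (j - 3)*(j + 4)*(j - 5)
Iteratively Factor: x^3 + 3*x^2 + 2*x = (x + 1)*(x^2 + 2*x) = x*(x + 1)*(x + 2)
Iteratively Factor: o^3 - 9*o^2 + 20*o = (o - 5)*(o^2 - 4*o) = o*(o - 5)*(o - 4)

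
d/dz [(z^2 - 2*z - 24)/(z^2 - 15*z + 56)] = (-13*z^2 + 160*z - 472)/(z^4 - 30*z^3 + 337*z^2 - 1680*z + 3136)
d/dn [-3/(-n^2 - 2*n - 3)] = 6*(-n - 1)/(n^2 + 2*n + 3)^2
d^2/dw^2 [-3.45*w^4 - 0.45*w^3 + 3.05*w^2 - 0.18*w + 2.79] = -41.4*w^2 - 2.7*w + 6.1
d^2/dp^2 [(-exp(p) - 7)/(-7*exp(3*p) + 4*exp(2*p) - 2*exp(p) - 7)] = (196*exp(6*p) + 3003*exp(5*p) - 2196*exp(4*p) + 15*exp(3*p) - 3087*exp(2*p) + 798*exp(p) - 49)*exp(p)/(343*exp(9*p) - 588*exp(8*p) + 630*exp(7*p) + 629*exp(6*p) - 996*exp(5*p) + 876*exp(4*p) + 701*exp(3*p) - 504*exp(2*p) + 294*exp(p) + 343)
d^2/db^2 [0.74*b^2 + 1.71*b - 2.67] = 1.48000000000000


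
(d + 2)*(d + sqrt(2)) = d^2 + sqrt(2)*d + 2*d + 2*sqrt(2)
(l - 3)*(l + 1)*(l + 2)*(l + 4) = l^4 + 4*l^3 - 7*l^2 - 34*l - 24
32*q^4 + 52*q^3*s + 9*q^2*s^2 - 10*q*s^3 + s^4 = (-8*q + s)*(-4*q + s)*(q + s)^2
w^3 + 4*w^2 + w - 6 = (w - 1)*(w + 2)*(w + 3)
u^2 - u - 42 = (u - 7)*(u + 6)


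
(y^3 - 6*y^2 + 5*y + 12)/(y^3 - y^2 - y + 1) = (y^2 - 7*y + 12)/(y^2 - 2*y + 1)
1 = 1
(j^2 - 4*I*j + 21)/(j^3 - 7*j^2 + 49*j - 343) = (j + 3*I)/(j^2 + 7*j*(-1 + I) - 49*I)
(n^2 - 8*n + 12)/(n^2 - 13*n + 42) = (n - 2)/(n - 7)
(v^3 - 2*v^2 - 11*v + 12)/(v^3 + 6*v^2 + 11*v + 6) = (v^2 - 5*v + 4)/(v^2 + 3*v + 2)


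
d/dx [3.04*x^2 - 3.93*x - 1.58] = 6.08*x - 3.93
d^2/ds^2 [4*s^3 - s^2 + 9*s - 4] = 24*s - 2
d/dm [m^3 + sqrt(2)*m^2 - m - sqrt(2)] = 3*m^2 + 2*sqrt(2)*m - 1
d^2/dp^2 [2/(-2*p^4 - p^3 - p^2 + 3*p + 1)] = 4*((12*p^2 + 3*p + 1)*(2*p^4 + p^3 + p^2 - 3*p - 1) - (8*p^3 + 3*p^2 + 2*p - 3)^2)/(2*p^4 + p^3 + p^2 - 3*p - 1)^3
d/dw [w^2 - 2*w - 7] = 2*w - 2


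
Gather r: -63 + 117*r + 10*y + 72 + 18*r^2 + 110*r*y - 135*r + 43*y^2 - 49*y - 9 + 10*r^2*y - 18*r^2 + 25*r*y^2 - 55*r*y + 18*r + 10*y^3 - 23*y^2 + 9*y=10*r^2*y + r*(25*y^2 + 55*y) + 10*y^3 + 20*y^2 - 30*y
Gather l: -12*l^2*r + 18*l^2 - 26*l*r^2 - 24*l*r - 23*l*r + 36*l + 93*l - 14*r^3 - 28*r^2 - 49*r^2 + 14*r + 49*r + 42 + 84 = l^2*(18 - 12*r) + l*(-26*r^2 - 47*r + 129) - 14*r^3 - 77*r^2 + 63*r + 126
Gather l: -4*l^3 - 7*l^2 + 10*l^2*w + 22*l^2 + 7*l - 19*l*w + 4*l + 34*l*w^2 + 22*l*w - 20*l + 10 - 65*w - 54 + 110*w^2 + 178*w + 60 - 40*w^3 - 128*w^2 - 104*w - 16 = -4*l^3 + l^2*(10*w + 15) + l*(34*w^2 + 3*w - 9) - 40*w^3 - 18*w^2 + 9*w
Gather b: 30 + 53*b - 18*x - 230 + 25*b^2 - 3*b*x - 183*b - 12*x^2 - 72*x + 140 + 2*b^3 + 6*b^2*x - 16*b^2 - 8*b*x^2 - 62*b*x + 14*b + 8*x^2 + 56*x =2*b^3 + b^2*(6*x + 9) + b*(-8*x^2 - 65*x - 116) - 4*x^2 - 34*x - 60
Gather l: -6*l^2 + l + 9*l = -6*l^2 + 10*l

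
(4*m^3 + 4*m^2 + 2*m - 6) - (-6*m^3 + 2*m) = 10*m^3 + 4*m^2 - 6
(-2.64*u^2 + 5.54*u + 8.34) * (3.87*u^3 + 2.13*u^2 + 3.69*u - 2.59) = -10.2168*u^5 + 15.8166*u^4 + 34.3344*u^3 + 45.0444*u^2 + 16.426*u - 21.6006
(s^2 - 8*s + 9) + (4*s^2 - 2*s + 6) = 5*s^2 - 10*s + 15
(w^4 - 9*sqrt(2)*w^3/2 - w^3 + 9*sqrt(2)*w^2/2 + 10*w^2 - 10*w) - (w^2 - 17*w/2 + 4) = w^4 - 9*sqrt(2)*w^3/2 - w^3 + 9*sqrt(2)*w^2/2 + 9*w^2 - 3*w/2 - 4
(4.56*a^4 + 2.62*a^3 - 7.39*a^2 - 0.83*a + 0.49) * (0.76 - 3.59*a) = -16.3704*a^5 - 5.9402*a^4 + 28.5213*a^3 - 2.6367*a^2 - 2.3899*a + 0.3724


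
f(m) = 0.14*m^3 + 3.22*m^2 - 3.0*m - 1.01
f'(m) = 0.42*m^2 + 6.44*m - 3.0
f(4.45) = 61.74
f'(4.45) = 33.98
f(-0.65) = 2.26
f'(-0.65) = -7.01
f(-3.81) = 49.42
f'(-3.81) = -21.44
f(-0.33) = 0.33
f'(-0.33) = -5.08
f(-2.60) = 26.10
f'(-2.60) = -16.90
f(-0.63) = 2.12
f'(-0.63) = -6.89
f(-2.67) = 27.29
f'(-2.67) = -17.20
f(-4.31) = 60.53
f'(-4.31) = -22.95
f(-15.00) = 295.99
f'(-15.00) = -5.10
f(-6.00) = 102.67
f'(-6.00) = -26.52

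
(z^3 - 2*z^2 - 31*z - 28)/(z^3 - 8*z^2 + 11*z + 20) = (z^2 - 3*z - 28)/(z^2 - 9*z + 20)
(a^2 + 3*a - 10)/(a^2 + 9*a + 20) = (a - 2)/(a + 4)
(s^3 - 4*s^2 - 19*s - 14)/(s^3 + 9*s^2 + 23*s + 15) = (s^2 - 5*s - 14)/(s^2 + 8*s + 15)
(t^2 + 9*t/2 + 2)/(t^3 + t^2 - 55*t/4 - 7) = 2/(2*t - 7)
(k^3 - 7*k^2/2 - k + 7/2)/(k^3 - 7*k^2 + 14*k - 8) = (2*k^2 - 5*k - 7)/(2*(k^2 - 6*k + 8))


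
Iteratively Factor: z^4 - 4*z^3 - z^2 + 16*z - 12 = (z - 3)*(z^3 - z^2 - 4*z + 4) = (z - 3)*(z - 2)*(z^2 + z - 2) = (z - 3)*(z - 2)*(z - 1)*(z + 2)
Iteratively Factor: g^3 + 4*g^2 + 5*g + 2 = (g + 2)*(g^2 + 2*g + 1) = (g + 1)*(g + 2)*(g + 1)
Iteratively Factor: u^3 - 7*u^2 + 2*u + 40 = (u - 5)*(u^2 - 2*u - 8) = (u - 5)*(u + 2)*(u - 4)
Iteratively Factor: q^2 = (q)*(q)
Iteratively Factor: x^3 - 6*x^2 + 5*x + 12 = (x - 4)*(x^2 - 2*x - 3) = (x - 4)*(x + 1)*(x - 3)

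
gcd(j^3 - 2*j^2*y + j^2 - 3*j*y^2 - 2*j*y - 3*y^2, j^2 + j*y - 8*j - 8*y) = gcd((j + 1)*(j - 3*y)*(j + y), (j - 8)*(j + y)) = j + y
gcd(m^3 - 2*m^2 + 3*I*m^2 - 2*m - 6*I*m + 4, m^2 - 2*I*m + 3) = m + I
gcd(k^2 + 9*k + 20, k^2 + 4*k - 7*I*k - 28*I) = k + 4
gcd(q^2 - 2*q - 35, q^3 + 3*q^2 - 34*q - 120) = q + 5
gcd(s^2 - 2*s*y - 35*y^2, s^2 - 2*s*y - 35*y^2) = -s^2 + 2*s*y + 35*y^2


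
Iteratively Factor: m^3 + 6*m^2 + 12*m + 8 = (m + 2)*(m^2 + 4*m + 4) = (m + 2)^2*(m + 2)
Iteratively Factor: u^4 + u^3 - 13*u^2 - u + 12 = (u - 3)*(u^3 + 4*u^2 - u - 4) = (u - 3)*(u - 1)*(u^2 + 5*u + 4) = (u - 3)*(u - 1)*(u + 4)*(u + 1)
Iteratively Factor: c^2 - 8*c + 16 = (c - 4)*(c - 4)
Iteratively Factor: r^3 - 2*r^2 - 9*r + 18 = (r - 3)*(r^2 + r - 6) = (r - 3)*(r + 3)*(r - 2)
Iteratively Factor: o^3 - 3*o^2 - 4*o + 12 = (o - 2)*(o^2 - o - 6) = (o - 3)*(o - 2)*(o + 2)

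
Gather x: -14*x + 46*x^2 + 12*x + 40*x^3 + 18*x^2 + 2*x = 40*x^3 + 64*x^2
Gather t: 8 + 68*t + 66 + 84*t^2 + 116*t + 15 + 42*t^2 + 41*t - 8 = 126*t^2 + 225*t + 81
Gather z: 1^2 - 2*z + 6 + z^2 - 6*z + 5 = z^2 - 8*z + 12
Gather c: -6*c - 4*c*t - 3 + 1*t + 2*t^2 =c*(-4*t - 6) + 2*t^2 + t - 3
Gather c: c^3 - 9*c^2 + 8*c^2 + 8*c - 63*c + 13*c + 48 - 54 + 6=c^3 - c^2 - 42*c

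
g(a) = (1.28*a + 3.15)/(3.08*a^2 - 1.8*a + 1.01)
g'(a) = (1.8 - 6.16*a)*(1.28*a + 3.15)/(3.08*a^2 - 1.8*a + 1.01)^2 + 1.28/(3.08*a^2 - 1.8*a + 1.01)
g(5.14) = 0.13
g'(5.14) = -0.04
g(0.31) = 4.74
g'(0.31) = 1.02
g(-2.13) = 0.02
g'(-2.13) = 0.09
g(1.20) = 1.43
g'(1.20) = -2.04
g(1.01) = 1.90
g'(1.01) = -3.06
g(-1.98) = 0.04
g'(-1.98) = 0.11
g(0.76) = 2.90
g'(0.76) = -4.98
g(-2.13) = 0.02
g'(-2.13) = 0.09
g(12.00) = 0.04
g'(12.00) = -0.00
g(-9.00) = -0.03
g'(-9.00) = -0.00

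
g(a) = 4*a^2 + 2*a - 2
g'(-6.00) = -46.00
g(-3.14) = 31.16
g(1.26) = 6.87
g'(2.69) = 23.52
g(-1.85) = 7.99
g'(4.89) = 41.12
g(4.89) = 103.43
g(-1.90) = 8.64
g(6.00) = 154.00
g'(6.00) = 50.00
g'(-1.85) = -12.80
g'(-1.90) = -13.20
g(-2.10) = 11.44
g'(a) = 8*a + 2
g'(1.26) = 12.08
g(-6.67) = 162.62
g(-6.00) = 130.00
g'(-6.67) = -51.36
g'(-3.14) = -23.12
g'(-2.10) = -14.80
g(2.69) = 32.32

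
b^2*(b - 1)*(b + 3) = b^4 + 2*b^3 - 3*b^2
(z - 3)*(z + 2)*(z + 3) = z^3 + 2*z^2 - 9*z - 18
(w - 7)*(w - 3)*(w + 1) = w^3 - 9*w^2 + 11*w + 21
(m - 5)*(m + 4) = m^2 - m - 20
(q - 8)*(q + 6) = q^2 - 2*q - 48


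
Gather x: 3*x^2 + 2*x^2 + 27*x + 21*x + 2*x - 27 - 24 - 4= 5*x^2 + 50*x - 55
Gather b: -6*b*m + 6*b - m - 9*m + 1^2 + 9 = b*(6 - 6*m) - 10*m + 10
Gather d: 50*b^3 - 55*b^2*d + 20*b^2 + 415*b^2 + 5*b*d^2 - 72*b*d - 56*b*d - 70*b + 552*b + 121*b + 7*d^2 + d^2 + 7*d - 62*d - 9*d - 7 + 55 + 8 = 50*b^3 + 435*b^2 + 603*b + d^2*(5*b + 8) + d*(-55*b^2 - 128*b - 64) + 56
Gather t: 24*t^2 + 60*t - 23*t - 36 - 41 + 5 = 24*t^2 + 37*t - 72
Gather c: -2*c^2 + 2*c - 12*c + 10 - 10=-2*c^2 - 10*c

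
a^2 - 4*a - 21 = (a - 7)*(a + 3)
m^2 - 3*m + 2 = (m - 2)*(m - 1)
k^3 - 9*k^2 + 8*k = k*(k - 8)*(k - 1)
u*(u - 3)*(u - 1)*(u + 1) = u^4 - 3*u^3 - u^2 + 3*u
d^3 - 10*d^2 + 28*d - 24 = (d - 6)*(d - 2)^2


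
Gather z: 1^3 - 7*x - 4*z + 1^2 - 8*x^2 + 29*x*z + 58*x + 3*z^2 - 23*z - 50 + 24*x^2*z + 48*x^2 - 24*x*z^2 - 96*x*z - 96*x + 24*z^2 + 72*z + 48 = 40*x^2 - 45*x + z^2*(27 - 24*x) + z*(24*x^2 - 67*x + 45)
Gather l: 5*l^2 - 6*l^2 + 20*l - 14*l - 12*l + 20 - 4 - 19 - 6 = -l^2 - 6*l - 9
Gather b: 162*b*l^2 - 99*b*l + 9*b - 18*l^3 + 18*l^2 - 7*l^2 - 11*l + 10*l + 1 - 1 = b*(162*l^2 - 99*l + 9) - 18*l^3 + 11*l^2 - l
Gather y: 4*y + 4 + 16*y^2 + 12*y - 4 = 16*y^2 + 16*y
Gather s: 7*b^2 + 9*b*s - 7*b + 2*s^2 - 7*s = 7*b^2 - 7*b + 2*s^2 + s*(9*b - 7)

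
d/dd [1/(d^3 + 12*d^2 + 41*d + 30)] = (-3*d^2 - 24*d - 41)/(d^3 + 12*d^2 + 41*d + 30)^2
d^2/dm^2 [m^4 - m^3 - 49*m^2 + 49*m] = 12*m^2 - 6*m - 98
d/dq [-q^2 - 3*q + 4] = -2*q - 3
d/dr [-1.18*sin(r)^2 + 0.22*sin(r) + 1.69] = (0.22 - 2.36*sin(r))*cos(r)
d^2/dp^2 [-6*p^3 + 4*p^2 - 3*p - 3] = 8 - 36*p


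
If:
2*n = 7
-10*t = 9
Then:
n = 7/2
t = -9/10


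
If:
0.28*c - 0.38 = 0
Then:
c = 1.36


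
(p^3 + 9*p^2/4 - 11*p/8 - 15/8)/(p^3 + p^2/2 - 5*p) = (4*p^2 - p - 3)/(4*p*(p - 2))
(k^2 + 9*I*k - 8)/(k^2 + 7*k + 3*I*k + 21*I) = (k^2 + 9*I*k - 8)/(k^2 + k*(7 + 3*I) + 21*I)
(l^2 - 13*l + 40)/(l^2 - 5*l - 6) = (-l^2 + 13*l - 40)/(-l^2 + 5*l + 6)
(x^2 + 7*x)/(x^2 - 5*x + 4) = x*(x + 7)/(x^2 - 5*x + 4)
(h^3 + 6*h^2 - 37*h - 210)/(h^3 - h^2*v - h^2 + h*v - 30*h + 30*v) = (-h - 7)/(-h + v)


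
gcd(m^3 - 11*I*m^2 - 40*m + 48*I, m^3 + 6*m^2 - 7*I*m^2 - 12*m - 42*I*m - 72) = m^2 - 7*I*m - 12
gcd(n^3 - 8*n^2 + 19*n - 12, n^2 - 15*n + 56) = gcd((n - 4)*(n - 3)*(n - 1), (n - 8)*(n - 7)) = 1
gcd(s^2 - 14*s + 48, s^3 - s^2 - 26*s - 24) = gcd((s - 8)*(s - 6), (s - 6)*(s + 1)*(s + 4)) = s - 6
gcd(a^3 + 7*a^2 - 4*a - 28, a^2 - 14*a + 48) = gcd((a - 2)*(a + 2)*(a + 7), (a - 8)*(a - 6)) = 1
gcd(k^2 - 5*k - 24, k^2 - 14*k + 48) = k - 8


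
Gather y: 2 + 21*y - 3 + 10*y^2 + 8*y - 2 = 10*y^2 + 29*y - 3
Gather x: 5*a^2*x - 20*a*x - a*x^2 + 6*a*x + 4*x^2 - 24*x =x^2*(4 - a) + x*(5*a^2 - 14*a - 24)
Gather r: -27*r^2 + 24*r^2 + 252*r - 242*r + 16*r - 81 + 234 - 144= -3*r^2 + 26*r + 9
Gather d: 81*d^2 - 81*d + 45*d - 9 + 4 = 81*d^2 - 36*d - 5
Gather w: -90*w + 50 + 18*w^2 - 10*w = 18*w^2 - 100*w + 50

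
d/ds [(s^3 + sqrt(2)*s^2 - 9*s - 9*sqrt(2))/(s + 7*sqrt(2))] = 2*(s^3 + 11*sqrt(2)*s^2 + 14*s - 27*sqrt(2))/(s^2 + 14*sqrt(2)*s + 98)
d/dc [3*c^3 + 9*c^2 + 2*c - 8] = 9*c^2 + 18*c + 2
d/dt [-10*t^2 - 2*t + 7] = -20*t - 2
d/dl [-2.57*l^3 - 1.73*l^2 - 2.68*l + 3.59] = -7.71*l^2 - 3.46*l - 2.68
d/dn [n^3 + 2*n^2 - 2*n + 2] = 3*n^2 + 4*n - 2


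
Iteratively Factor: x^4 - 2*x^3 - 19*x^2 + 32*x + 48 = (x - 3)*(x^3 + x^2 - 16*x - 16) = (x - 4)*(x - 3)*(x^2 + 5*x + 4) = (x - 4)*(x - 3)*(x + 1)*(x + 4)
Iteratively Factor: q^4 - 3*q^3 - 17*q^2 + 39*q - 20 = (q - 5)*(q^3 + 2*q^2 - 7*q + 4) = (q - 5)*(q - 1)*(q^2 + 3*q - 4) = (q - 5)*(q - 1)*(q + 4)*(q - 1)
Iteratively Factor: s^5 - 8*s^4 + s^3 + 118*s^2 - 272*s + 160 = (s - 2)*(s^4 - 6*s^3 - 11*s^2 + 96*s - 80) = (s - 2)*(s + 4)*(s^3 - 10*s^2 + 29*s - 20) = (s - 5)*(s - 2)*(s + 4)*(s^2 - 5*s + 4) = (s - 5)*(s - 4)*(s - 2)*(s + 4)*(s - 1)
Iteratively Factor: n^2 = (n)*(n)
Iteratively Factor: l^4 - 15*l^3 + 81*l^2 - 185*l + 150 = (l - 3)*(l^3 - 12*l^2 + 45*l - 50) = (l - 5)*(l - 3)*(l^2 - 7*l + 10) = (l - 5)^2*(l - 3)*(l - 2)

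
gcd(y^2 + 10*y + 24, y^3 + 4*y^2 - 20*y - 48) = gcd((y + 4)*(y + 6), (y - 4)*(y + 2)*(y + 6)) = y + 6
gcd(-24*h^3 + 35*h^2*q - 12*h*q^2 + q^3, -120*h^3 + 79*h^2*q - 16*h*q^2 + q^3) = 24*h^2 - 11*h*q + q^2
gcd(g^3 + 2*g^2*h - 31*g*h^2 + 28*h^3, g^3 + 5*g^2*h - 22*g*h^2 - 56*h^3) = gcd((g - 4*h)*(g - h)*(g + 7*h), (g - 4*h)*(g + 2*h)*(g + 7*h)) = g^2 + 3*g*h - 28*h^2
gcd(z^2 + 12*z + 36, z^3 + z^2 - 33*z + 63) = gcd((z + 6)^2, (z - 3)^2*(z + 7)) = 1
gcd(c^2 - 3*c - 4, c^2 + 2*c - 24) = c - 4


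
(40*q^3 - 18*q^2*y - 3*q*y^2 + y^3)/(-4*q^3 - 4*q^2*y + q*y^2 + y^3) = (-20*q^2 - q*y + y^2)/(2*q^2 + 3*q*y + y^2)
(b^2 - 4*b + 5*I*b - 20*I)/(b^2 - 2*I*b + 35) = (b - 4)/(b - 7*I)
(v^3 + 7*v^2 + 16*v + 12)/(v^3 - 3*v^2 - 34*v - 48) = (v + 2)/(v - 8)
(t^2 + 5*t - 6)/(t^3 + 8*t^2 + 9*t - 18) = 1/(t + 3)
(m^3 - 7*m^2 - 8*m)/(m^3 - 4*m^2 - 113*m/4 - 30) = 4*m*(m + 1)/(4*m^2 + 16*m + 15)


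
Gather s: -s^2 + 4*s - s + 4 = -s^2 + 3*s + 4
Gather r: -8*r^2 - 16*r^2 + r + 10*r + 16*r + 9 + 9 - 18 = -24*r^2 + 27*r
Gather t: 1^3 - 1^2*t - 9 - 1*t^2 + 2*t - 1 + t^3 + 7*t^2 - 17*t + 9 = t^3 + 6*t^2 - 16*t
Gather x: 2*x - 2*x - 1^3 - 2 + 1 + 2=0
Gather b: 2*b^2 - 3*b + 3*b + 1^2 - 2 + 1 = 2*b^2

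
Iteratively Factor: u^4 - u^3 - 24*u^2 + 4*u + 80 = (u - 5)*(u^3 + 4*u^2 - 4*u - 16) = (u - 5)*(u + 2)*(u^2 + 2*u - 8) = (u - 5)*(u + 2)*(u + 4)*(u - 2)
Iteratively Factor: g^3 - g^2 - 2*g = (g)*(g^2 - g - 2) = g*(g - 2)*(g + 1)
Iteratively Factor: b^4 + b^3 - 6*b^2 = (b + 3)*(b^3 - 2*b^2) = b*(b + 3)*(b^2 - 2*b) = b*(b - 2)*(b + 3)*(b)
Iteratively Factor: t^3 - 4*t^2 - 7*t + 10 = (t - 1)*(t^2 - 3*t - 10) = (t - 1)*(t + 2)*(t - 5)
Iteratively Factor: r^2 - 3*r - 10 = (r - 5)*(r + 2)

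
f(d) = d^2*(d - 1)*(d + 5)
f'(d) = d^2*(d - 1) + d^2*(d + 5) + 2*d*(d - 1)*(d + 5) = 2*d*(2*d^2 + 6*d - 5)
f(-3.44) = -81.96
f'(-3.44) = 13.57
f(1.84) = 19.45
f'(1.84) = 47.15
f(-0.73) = -3.94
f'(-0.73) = 12.14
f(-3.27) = -78.99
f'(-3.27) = 21.15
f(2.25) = 45.88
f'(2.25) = 83.81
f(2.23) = 44.22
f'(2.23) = 81.73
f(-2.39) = -50.54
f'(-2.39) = 37.84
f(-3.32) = -80.00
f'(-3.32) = 19.09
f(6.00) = 1980.00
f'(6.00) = 1236.00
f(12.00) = 26928.00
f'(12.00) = 8520.00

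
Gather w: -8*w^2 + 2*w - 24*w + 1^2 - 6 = -8*w^2 - 22*w - 5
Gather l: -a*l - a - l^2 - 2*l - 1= -a - l^2 + l*(-a - 2) - 1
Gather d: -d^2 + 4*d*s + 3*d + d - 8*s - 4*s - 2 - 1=-d^2 + d*(4*s + 4) - 12*s - 3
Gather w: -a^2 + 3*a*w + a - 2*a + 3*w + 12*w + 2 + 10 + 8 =-a^2 - a + w*(3*a + 15) + 20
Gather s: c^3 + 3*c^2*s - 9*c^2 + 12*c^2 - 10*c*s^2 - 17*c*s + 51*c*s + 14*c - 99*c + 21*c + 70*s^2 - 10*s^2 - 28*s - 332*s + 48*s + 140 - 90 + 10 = c^3 + 3*c^2 - 64*c + s^2*(60 - 10*c) + s*(3*c^2 + 34*c - 312) + 60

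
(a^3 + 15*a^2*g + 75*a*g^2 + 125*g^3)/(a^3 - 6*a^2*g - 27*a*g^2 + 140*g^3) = (a^2 + 10*a*g + 25*g^2)/(a^2 - 11*a*g + 28*g^2)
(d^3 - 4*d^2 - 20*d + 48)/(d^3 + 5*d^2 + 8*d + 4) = (d^3 - 4*d^2 - 20*d + 48)/(d^3 + 5*d^2 + 8*d + 4)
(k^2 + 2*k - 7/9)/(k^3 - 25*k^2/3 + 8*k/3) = (k + 7/3)/(k*(k - 8))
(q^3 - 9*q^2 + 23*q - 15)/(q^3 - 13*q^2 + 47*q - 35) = (q - 3)/(q - 7)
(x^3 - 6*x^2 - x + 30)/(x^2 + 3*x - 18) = (x^2 - 3*x - 10)/(x + 6)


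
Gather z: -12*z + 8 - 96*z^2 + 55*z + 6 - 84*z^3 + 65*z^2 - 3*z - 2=-84*z^3 - 31*z^2 + 40*z + 12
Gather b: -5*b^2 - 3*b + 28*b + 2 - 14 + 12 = -5*b^2 + 25*b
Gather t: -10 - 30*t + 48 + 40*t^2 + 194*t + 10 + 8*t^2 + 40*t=48*t^2 + 204*t + 48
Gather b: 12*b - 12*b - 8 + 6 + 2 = 0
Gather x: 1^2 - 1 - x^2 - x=-x^2 - x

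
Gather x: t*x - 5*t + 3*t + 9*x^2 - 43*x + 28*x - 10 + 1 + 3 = -2*t + 9*x^2 + x*(t - 15) - 6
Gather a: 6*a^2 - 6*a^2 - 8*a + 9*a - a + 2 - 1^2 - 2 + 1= 0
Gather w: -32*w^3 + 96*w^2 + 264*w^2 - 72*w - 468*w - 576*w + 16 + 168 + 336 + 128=-32*w^3 + 360*w^2 - 1116*w + 648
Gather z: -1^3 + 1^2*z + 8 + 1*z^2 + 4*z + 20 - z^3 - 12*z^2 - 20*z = -z^3 - 11*z^2 - 15*z + 27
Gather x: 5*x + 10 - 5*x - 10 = 0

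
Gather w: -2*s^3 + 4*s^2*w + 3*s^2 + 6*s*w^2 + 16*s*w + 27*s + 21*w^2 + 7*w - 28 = -2*s^3 + 3*s^2 + 27*s + w^2*(6*s + 21) + w*(4*s^2 + 16*s + 7) - 28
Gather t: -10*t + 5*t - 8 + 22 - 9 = 5 - 5*t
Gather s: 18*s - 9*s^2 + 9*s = -9*s^2 + 27*s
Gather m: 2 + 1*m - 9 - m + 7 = 0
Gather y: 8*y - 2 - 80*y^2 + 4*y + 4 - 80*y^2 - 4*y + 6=-160*y^2 + 8*y + 8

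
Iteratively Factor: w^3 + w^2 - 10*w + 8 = (w - 2)*(w^2 + 3*w - 4) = (w - 2)*(w - 1)*(w + 4)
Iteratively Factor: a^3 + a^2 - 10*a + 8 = (a - 2)*(a^2 + 3*a - 4) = (a - 2)*(a - 1)*(a + 4)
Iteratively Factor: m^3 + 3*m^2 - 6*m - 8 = (m + 1)*(m^2 + 2*m - 8) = (m - 2)*(m + 1)*(m + 4)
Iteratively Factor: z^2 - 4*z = (z - 4)*(z)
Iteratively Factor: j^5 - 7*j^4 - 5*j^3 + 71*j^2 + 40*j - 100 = (j - 1)*(j^4 - 6*j^3 - 11*j^2 + 60*j + 100) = (j - 5)*(j - 1)*(j^3 - j^2 - 16*j - 20) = (j - 5)*(j - 1)*(j + 2)*(j^2 - 3*j - 10) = (j - 5)*(j - 1)*(j + 2)^2*(j - 5)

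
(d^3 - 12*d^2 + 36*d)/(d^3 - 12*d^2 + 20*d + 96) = d*(d - 6)/(d^2 - 6*d - 16)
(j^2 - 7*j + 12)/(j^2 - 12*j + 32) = (j - 3)/(j - 8)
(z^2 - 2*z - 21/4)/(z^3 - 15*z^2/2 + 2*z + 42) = (z + 3/2)/(z^2 - 4*z - 12)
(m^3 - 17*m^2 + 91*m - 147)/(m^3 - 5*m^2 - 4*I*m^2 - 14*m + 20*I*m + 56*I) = (m^2 - 10*m + 21)/(m^2 + m*(2 - 4*I) - 8*I)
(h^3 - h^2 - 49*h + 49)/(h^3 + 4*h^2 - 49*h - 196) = (h - 1)/(h + 4)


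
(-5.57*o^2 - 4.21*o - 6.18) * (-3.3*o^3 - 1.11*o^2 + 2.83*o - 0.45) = 18.381*o^5 + 20.0757*o^4 + 9.304*o^3 - 2.548*o^2 - 15.5949*o + 2.781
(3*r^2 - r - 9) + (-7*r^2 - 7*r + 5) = -4*r^2 - 8*r - 4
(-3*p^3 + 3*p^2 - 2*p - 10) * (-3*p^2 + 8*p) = 9*p^5 - 33*p^4 + 30*p^3 + 14*p^2 - 80*p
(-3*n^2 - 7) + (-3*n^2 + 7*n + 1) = -6*n^2 + 7*n - 6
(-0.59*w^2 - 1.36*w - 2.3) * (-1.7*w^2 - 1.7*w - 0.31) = 1.003*w^4 + 3.315*w^3 + 6.4049*w^2 + 4.3316*w + 0.713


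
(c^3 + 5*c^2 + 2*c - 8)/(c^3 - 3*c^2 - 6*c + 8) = (c + 4)/(c - 4)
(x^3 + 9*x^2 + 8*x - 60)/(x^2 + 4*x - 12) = x + 5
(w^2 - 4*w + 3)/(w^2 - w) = (w - 3)/w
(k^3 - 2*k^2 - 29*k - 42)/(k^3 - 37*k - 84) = (k + 2)/(k + 4)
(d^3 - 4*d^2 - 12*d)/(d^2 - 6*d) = d + 2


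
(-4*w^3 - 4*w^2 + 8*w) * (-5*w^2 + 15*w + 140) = 20*w^5 - 40*w^4 - 660*w^3 - 440*w^2 + 1120*w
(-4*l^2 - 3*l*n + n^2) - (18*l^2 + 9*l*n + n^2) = -22*l^2 - 12*l*n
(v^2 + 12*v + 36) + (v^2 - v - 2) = 2*v^2 + 11*v + 34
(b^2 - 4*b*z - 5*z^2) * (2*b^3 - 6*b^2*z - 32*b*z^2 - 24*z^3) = 2*b^5 - 14*b^4*z - 18*b^3*z^2 + 134*b^2*z^3 + 256*b*z^4 + 120*z^5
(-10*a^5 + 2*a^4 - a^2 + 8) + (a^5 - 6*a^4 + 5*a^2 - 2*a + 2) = -9*a^5 - 4*a^4 + 4*a^2 - 2*a + 10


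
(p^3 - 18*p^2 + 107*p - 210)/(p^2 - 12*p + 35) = p - 6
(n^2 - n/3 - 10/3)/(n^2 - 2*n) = (n + 5/3)/n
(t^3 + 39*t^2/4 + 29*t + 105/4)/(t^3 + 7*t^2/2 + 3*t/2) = (4*t^2 + 27*t + 35)/(2*t*(2*t + 1))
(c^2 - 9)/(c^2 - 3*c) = (c + 3)/c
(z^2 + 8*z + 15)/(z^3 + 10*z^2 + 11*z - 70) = (z + 3)/(z^2 + 5*z - 14)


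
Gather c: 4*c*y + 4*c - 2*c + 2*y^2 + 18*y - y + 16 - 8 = c*(4*y + 2) + 2*y^2 + 17*y + 8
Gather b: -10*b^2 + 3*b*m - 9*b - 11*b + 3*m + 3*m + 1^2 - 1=-10*b^2 + b*(3*m - 20) + 6*m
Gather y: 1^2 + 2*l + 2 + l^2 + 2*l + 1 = l^2 + 4*l + 4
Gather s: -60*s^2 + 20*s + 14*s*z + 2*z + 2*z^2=-60*s^2 + s*(14*z + 20) + 2*z^2 + 2*z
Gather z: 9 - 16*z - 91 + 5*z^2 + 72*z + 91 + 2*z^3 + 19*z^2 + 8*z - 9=2*z^3 + 24*z^2 + 64*z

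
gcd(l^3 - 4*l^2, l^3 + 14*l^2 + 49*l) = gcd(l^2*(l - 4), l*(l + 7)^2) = l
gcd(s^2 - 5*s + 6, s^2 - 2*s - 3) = s - 3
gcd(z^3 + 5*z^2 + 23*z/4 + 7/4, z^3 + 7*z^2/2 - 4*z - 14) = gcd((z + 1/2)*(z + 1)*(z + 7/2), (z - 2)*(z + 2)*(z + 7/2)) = z + 7/2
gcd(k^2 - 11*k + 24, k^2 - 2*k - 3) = k - 3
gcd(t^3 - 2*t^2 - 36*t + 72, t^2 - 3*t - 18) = t - 6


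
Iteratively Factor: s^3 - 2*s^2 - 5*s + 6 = (s - 1)*(s^2 - s - 6) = (s - 3)*(s - 1)*(s + 2)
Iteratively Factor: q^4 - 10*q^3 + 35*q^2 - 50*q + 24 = (q - 2)*(q^3 - 8*q^2 + 19*q - 12) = (q - 2)*(q - 1)*(q^2 - 7*q + 12) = (q - 3)*(q - 2)*(q - 1)*(q - 4)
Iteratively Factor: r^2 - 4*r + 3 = (r - 3)*(r - 1)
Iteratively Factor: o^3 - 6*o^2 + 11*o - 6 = (o - 1)*(o^2 - 5*o + 6) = (o - 2)*(o - 1)*(o - 3)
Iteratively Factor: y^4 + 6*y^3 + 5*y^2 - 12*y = (y + 4)*(y^3 + 2*y^2 - 3*y) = (y - 1)*(y + 4)*(y^2 + 3*y) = y*(y - 1)*(y + 4)*(y + 3)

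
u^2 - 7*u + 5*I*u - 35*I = (u - 7)*(u + 5*I)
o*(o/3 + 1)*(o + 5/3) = o^3/3 + 14*o^2/9 + 5*o/3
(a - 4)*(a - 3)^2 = a^3 - 10*a^2 + 33*a - 36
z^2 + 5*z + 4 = (z + 1)*(z + 4)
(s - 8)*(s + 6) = s^2 - 2*s - 48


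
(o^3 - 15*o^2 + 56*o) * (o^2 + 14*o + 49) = o^5 - o^4 - 105*o^3 + 49*o^2 + 2744*o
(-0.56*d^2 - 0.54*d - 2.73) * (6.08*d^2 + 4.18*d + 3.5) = -3.4048*d^4 - 5.624*d^3 - 20.8156*d^2 - 13.3014*d - 9.555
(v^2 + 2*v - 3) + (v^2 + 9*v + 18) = 2*v^2 + 11*v + 15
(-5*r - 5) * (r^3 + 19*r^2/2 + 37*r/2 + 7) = -5*r^4 - 105*r^3/2 - 140*r^2 - 255*r/2 - 35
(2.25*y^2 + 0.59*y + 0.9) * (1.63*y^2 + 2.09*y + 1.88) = 3.6675*y^4 + 5.6642*y^3 + 6.9301*y^2 + 2.9902*y + 1.692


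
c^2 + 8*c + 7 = (c + 1)*(c + 7)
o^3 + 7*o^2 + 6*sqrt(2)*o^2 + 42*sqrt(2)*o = o*(o + 7)*(o + 6*sqrt(2))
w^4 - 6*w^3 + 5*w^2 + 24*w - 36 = (w - 3)^2*(w - 2)*(w + 2)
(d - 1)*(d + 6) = d^2 + 5*d - 6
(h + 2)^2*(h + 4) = h^3 + 8*h^2 + 20*h + 16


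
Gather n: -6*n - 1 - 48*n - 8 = -54*n - 9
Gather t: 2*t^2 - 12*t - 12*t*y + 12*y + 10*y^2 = 2*t^2 + t*(-12*y - 12) + 10*y^2 + 12*y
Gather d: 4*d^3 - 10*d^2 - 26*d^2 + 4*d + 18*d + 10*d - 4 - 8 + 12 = 4*d^3 - 36*d^2 + 32*d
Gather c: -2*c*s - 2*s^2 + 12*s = -2*c*s - 2*s^2 + 12*s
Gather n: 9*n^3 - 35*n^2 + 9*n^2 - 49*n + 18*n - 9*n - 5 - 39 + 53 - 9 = 9*n^3 - 26*n^2 - 40*n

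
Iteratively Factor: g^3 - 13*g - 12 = (g + 3)*(g^2 - 3*g - 4) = (g + 1)*(g + 3)*(g - 4)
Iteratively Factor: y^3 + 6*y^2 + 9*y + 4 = (y + 4)*(y^2 + 2*y + 1) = (y + 1)*(y + 4)*(y + 1)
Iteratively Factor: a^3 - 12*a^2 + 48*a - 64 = (a - 4)*(a^2 - 8*a + 16) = (a - 4)^2*(a - 4)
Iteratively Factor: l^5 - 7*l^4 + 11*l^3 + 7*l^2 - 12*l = (l + 1)*(l^4 - 8*l^3 + 19*l^2 - 12*l) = l*(l + 1)*(l^3 - 8*l^2 + 19*l - 12) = l*(l - 1)*(l + 1)*(l^2 - 7*l + 12) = l*(l - 4)*(l - 1)*(l + 1)*(l - 3)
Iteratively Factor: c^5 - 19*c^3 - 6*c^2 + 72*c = (c)*(c^4 - 19*c^2 - 6*c + 72) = c*(c - 4)*(c^3 + 4*c^2 - 3*c - 18) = c*(c - 4)*(c - 2)*(c^2 + 6*c + 9) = c*(c - 4)*(c - 2)*(c + 3)*(c + 3)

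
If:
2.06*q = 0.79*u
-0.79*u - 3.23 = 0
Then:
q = -1.57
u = -4.09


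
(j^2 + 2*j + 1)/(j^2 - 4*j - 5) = (j + 1)/(j - 5)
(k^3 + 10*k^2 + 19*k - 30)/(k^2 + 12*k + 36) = (k^2 + 4*k - 5)/(k + 6)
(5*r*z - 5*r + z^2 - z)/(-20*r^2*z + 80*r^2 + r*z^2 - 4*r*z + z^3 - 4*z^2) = (z - 1)/(-4*r*z + 16*r + z^2 - 4*z)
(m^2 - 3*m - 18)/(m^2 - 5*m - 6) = (m + 3)/(m + 1)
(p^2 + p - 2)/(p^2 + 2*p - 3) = (p + 2)/(p + 3)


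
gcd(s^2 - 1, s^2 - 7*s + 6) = s - 1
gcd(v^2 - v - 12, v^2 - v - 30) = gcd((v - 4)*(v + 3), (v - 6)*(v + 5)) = 1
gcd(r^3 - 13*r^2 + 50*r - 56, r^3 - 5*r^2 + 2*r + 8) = r^2 - 6*r + 8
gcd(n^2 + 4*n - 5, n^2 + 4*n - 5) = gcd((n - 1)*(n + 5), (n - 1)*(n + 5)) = n^2 + 4*n - 5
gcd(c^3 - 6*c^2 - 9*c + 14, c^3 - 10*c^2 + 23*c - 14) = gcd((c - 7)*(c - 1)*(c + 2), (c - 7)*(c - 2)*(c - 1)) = c^2 - 8*c + 7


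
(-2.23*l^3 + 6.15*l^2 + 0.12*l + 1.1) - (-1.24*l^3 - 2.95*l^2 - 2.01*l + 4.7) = -0.99*l^3 + 9.1*l^2 + 2.13*l - 3.6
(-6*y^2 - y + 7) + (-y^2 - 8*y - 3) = -7*y^2 - 9*y + 4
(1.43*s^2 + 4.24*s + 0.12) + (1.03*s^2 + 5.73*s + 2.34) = 2.46*s^2 + 9.97*s + 2.46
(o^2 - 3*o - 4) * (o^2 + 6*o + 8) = o^4 + 3*o^3 - 14*o^2 - 48*o - 32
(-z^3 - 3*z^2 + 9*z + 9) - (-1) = -z^3 - 3*z^2 + 9*z + 10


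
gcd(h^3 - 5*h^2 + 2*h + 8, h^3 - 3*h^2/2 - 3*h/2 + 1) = h^2 - h - 2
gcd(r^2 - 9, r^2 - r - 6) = r - 3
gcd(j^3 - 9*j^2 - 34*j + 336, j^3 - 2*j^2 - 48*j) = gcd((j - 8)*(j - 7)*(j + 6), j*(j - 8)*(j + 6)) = j^2 - 2*j - 48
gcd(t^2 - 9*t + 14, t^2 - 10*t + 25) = 1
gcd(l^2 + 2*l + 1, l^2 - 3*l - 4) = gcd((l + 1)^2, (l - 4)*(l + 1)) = l + 1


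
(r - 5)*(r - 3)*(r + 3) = r^3 - 5*r^2 - 9*r + 45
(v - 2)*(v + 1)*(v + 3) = v^3 + 2*v^2 - 5*v - 6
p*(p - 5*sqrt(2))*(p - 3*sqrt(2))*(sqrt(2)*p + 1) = sqrt(2)*p^4 - 15*p^3 + 22*sqrt(2)*p^2 + 30*p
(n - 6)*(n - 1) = n^2 - 7*n + 6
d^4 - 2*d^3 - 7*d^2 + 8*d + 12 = (d - 3)*(d - 2)*(d + 1)*(d + 2)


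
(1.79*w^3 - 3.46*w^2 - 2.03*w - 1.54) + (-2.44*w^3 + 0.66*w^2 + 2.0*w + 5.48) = -0.65*w^3 - 2.8*w^2 - 0.0299999999999998*w + 3.94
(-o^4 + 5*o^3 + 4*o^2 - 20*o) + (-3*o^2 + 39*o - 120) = -o^4 + 5*o^3 + o^2 + 19*o - 120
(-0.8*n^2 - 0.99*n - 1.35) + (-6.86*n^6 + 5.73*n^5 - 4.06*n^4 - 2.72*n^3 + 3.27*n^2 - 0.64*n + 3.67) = -6.86*n^6 + 5.73*n^5 - 4.06*n^4 - 2.72*n^3 + 2.47*n^2 - 1.63*n + 2.32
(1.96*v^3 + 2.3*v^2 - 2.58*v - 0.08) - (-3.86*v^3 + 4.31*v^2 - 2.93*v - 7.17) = 5.82*v^3 - 2.01*v^2 + 0.35*v + 7.09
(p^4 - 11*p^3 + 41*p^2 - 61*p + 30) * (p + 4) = p^5 - 7*p^4 - 3*p^3 + 103*p^2 - 214*p + 120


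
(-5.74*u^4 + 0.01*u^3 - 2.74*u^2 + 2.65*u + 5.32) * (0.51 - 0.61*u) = 3.5014*u^5 - 2.9335*u^4 + 1.6765*u^3 - 3.0139*u^2 - 1.8937*u + 2.7132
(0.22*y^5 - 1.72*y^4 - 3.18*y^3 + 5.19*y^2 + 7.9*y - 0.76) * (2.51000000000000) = 0.5522*y^5 - 4.3172*y^4 - 7.9818*y^3 + 13.0269*y^2 + 19.829*y - 1.9076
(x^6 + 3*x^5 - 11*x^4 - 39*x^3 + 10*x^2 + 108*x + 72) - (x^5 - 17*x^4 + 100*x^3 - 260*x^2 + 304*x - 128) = x^6 + 2*x^5 + 6*x^4 - 139*x^3 + 270*x^2 - 196*x + 200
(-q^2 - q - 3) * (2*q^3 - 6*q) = -2*q^5 - 2*q^4 + 6*q^2 + 18*q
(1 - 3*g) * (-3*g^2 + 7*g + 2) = 9*g^3 - 24*g^2 + g + 2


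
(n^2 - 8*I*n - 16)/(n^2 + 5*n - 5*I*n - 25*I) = (n^2 - 8*I*n - 16)/(n^2 + 5*n*(1 - I) - 25*I)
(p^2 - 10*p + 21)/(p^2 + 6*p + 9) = (p^2 - 10*p + 21)/(p^2 + 6*p + 9)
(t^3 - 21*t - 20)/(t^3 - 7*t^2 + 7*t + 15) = (t + 4)/(t - 3)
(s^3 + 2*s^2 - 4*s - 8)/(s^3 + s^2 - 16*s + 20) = (s^2 + 4*s + 4)/(s^2 + 3*s - 10)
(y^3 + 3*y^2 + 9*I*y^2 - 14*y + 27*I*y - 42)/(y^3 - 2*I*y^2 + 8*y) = (y^2 + y*(3 + 7*I) + 21*I)/(y*(y - 4*I))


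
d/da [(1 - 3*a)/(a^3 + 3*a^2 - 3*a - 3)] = 6*(a^3 + a^2 - a + 2)/(a^6 + 6*a^5 + 3*a^4 - 24*a^3 - 9*a^2 + 18*a + 9)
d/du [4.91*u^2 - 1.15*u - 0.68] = 9.82*u - 1.15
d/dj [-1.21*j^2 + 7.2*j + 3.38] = 7.2 - 2.42*j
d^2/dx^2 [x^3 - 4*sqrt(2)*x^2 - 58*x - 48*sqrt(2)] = 6*x - 8*sqrt(2)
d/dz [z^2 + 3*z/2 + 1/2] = 2*z + 3/2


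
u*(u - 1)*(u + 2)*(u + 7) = u^4 + 8*u^3 + 5*u^2 - 14*u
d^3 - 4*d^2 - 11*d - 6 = (d - 6)*(d + 1)^2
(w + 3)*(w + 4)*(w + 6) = w^3 + 13*w^2 + 54*w + 72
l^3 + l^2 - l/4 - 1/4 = (l - 1/2)*(l + 1/2)*(l + 1)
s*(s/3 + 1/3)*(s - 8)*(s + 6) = s^4/3 - s^3/3 - 50*s^2/3 - 16*s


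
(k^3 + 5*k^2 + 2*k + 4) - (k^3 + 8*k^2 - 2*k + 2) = -3*k^2 + 4*k + 2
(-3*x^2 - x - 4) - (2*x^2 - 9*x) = -5*x^2 + 8*x - 4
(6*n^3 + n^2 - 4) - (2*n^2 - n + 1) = 6*n^3 - n^2 + n - 5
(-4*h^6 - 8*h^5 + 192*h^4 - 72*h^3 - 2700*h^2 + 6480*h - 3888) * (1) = -4*h^6 - 8*h^5 + 192*h^4 - 72*h^3 - 2700*h^2 + 6480*h - 3888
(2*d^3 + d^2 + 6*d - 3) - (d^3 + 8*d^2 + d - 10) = d^3 - 7*d^2 + 5*d + 7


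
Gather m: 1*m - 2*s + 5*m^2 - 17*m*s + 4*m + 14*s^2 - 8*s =5*m^2 + m*(5 - 17*s) + 14*s^2 - 10*s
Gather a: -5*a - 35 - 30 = -5*a - 65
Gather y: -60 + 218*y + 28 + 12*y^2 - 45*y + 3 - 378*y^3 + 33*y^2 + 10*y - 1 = -378*y^3 + 45*y^2 + 183*y - 30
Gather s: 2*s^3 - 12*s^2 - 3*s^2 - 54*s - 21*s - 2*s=2*s^3 - 15*s^2 - 77*s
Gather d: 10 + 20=30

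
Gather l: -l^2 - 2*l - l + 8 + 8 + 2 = -l^2 - 3*l + 18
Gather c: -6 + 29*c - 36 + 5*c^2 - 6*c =5*c^2 + 23*c - 42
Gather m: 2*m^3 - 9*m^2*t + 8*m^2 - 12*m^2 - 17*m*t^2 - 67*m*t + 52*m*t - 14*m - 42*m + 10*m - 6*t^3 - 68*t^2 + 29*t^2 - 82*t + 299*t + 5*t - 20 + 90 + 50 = 2*m^3 + m^2*(-9*t - 4) + m*(-17*t^2 - 15*t - 46) - 6*t^3 - 39*t^2 + 222*t + 120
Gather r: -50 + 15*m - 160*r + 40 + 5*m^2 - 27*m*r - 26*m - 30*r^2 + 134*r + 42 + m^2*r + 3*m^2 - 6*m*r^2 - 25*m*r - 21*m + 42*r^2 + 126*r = 8*m^2 - 32*m + r^2*(12 - 6*m) + r*(m^2 - 52*m + 100) + 32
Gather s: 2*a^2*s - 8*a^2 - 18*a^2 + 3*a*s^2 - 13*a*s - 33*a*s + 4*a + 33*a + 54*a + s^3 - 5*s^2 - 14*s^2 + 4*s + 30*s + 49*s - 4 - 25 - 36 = -26*a^2 + 91*a + s^3 + s^2*(3*a - 19) + s*(2*a^2 - 46*a + 83) - 65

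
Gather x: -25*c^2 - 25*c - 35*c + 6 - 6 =-25*c^2 - 60*c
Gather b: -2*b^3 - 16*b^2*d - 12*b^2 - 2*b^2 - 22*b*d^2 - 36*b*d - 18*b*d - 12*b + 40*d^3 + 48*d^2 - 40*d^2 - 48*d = -2*b^3 + b^2*(-16*d - 14) + b*(-22*d^2 - 54*d - 12) + 40*d^3 + 8*d^2 - 48*d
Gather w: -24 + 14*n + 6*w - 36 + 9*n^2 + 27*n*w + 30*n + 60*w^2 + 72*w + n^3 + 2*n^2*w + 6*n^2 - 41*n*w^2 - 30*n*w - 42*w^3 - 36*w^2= n^3 + 15*n^2 + 44*n - 42*w^3 + w^2*(24 - 41*n) + w*(2*n^2 - 3*n + 78) - 60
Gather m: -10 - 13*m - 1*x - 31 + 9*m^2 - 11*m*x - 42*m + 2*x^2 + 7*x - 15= 9*m^2 + m*(-11*x - 55) + 2*x^2 + 6*x - 56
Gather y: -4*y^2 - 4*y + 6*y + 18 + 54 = -4*y^2 + 2*y + 72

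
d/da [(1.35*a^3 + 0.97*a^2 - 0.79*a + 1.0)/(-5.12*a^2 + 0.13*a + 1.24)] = (-6.912*a^4 + 0.351000000000001*a^3 + 1.1033*a^2 + 12.6456*a - 1.1096)/(26.2144*a^4 - 1.3312*a^3 - 12.6807*a^2 + 0.3224*a + 1.5376)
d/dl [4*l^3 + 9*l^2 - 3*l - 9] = 12*l^2 + 18*l - 3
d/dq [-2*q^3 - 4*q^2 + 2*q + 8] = -6*q^2 - 8*q + 2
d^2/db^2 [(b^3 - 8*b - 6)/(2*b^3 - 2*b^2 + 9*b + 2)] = 2*(4*b^6 - 150*b^5 - 72*b^4 + 389*b^3 - 150*b^2 + 312*b - 366)/(8*b^9 - 24*b^8 + 132*b^7 - 200*b^6 + 546*b^5 - 246*b^4 + 537*b^3 + 462*b^2 + 108*b + 8)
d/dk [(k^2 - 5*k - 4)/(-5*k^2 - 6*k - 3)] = (-31*k^2 - 46*k - 9)/(25*k^4 + 60*k^3 + 66*k^2 + 36*k + 9)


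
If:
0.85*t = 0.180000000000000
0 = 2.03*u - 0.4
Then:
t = 0.21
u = 0.20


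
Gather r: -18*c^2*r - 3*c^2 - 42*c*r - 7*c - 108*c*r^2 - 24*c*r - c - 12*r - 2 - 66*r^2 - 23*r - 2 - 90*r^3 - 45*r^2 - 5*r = -3*c^2 - 8*c - 90*r^3 + r^2*(-108*c - 111) + r*(-18*c^2 - 66*c - 40) - 4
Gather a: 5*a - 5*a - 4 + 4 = 0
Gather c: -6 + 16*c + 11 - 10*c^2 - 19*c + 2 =-10*c^2 - 3*c + 7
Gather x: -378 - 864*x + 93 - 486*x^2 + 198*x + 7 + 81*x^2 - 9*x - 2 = -405*x^2 - 675*x - 280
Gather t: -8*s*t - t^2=-8*s*t - t^2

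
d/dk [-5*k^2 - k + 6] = -10*k - 1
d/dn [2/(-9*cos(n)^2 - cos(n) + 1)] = -2*(18*cos(n) + 1)*sin(n)/(9*cos(n)^2 + cos(n) - 1)^2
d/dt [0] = 0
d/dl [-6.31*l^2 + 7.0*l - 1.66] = 7.0 - 12.62*l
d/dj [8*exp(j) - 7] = 8*exp(j)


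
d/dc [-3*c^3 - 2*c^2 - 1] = c*(-9*c - 4)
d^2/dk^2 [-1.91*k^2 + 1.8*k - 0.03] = -3.82000000000000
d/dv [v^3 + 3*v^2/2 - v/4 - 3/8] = 3*v^2 + 3*v - 1/4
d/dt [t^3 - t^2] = t*(3*t - 2)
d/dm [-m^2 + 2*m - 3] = 2 - 2*m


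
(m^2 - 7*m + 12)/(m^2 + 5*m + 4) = (m^2 - 7*m + 12)/(m^2 + 5*m + 4)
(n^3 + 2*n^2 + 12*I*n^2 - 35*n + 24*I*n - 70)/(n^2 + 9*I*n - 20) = (n^2 + n*(2 + 7*I) + 14*I)/(n + 4*I)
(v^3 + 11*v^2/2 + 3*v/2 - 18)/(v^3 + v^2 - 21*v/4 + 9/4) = 2*(v + 4)/(2*v - 1)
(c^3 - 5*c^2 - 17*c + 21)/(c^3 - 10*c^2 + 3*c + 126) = (c - 1)/(c - 6)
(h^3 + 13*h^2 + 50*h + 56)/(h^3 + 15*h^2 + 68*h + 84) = (h + 4)/(h + 6)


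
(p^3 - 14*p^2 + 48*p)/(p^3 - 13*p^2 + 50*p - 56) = p*(p^2 - 14*p + 48)/(p^3 - 13*p^2 + 50*p - 56)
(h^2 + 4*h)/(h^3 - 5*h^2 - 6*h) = (h + 4)/(h^2 - 5*h - 6)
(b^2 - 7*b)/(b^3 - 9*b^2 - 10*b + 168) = b/(b^2 - 2*b - 24)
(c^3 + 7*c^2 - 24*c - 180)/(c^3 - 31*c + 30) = (c + 6)/(c - 1)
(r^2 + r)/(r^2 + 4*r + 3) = r/(r + 3)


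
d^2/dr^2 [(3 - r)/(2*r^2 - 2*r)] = (r*(r - 1)*(3*r - 4) - (r - 3)*(2*r - 1)^2)/(r^3*(r - 1)^3)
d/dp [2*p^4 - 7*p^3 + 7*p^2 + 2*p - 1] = 8*p^3 - 21*p^2 + 14*p + 2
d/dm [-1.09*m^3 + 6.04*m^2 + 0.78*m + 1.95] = -3.27*m^2 + 12.08*m + 0.78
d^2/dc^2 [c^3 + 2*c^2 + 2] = 6*c + 4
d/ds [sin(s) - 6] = cos(s)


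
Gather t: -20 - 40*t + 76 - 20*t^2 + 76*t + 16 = -20*t^2 + 36*t + 72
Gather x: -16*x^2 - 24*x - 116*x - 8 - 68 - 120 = -16*x^2 - 140*x - 196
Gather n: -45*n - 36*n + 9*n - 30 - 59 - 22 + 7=-72*n - 104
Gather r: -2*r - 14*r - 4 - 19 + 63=40 - 16*r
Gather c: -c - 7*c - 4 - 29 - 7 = -8*c - 40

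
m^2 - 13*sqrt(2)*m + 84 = (m - 7*sqrt(2))*(m - 6*sqrt(2))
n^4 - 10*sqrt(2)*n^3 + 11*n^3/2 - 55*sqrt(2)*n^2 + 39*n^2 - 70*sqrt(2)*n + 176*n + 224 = (n + 2)*(n + 7/2)*(n - 8*sqrt(2))*(n - 2*sqrt(2))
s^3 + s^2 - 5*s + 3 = (s - 1)^2*(s + 3)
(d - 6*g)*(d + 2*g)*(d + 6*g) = d^3 + 2*d^2*g - 36*d*g^2 - 72*g^3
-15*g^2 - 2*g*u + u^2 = (-5*g + u)*(3*g + u)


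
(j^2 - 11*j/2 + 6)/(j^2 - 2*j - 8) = (j - 3/2)/(j + 2)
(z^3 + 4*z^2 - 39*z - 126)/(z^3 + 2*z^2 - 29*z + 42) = (z^2 - 3*z - 18)/(z^2 - 5*z + 6)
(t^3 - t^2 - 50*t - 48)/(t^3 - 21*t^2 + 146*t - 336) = (t^2 + 7*t + 6)/(t^2 - 13*t + 42)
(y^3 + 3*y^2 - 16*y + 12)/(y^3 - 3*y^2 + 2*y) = (y + 6)/y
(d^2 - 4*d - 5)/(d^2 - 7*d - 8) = (d - 5)/(d - 8)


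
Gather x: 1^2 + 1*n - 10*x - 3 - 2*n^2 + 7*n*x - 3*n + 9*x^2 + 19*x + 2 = -2*n^2 - 2*n + 9*x^2 + x*(7*n + 9)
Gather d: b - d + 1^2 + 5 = b - d + 6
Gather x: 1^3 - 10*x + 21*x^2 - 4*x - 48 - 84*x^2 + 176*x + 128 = -63*x^2 + 162*x + 81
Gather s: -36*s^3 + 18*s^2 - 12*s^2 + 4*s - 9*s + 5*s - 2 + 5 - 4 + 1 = -36*s^3 + 6*s^2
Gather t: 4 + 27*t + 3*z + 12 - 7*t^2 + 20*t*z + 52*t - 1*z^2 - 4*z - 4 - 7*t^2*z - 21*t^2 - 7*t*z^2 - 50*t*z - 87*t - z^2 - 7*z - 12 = t^2*(-7*z - 28) + t*(-7*z^2 - 30*z - 8) - 2*z^2 - 8*z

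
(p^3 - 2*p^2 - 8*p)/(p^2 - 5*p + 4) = p*(p + 2)/(p - 1)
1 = 1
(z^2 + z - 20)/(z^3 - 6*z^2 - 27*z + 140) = 1/(z - 7)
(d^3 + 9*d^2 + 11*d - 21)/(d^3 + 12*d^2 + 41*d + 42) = (d - 1)/(d + 2)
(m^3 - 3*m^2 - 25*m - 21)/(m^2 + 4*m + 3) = m - 7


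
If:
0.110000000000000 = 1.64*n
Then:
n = 0.07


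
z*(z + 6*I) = z^2 + 6*I*z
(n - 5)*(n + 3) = n^2 - 2*n - 15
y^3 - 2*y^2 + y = y*(y - 1)^2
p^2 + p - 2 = (p - 1)*(p + 2)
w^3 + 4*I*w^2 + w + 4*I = (w - I)*(w + I)*(w + 4*I)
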